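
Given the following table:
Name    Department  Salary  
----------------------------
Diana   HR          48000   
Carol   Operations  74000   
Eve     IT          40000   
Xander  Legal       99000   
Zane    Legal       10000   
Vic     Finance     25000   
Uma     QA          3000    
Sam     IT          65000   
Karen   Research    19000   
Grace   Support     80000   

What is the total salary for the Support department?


Support department members:
  Grace: 80000
Total = 80000 = 80000

ANSWER: 80000


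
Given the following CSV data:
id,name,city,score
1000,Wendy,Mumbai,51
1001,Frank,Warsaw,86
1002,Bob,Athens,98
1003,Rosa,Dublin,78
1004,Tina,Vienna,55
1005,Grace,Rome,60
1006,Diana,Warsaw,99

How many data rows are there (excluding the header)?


Counting rows (excluding header):
Header: id,name,city,score
Data rows: 7

ANSWER: 7


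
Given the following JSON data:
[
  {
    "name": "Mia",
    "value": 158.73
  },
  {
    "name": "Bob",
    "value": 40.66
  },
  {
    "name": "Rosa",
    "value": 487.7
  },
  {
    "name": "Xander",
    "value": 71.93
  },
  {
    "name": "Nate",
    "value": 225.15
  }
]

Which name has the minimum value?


Comparing values:
  Mia: 158.73
  Bob: 40.66
  Rosa: 487.7
  Xander: 71.93
  Nate: 225.15
Minimum: Bob (40.66)

ANSWER: Bob


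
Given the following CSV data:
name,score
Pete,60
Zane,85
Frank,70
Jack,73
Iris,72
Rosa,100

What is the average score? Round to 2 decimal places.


Scores: 60, 85, 70, 73, 72, 100
Sum = 460
Count = 6
Average = 460 / 6 = 76.67

ANSWER: 76.67


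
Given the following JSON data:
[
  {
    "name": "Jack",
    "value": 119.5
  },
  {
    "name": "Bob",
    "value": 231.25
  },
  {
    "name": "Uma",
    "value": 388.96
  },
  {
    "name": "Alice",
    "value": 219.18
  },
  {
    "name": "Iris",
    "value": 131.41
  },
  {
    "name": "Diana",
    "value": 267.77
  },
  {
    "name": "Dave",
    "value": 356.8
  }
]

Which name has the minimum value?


Comparing values:
  Jack: 119.5
  Bob: 231.25
  Uma: 388.96
  Alice: 219.18
  Iris: 131.41
  Diana: 267.77
  Dave: 356.8
Minimum: Jack (119.5)

ANSWER: Jack


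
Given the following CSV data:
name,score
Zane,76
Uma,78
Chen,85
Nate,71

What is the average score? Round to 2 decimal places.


Scores: 76, 78, 85, 71
Sum = 310
Count = 4
Average = 310 / 4 = 77.50

ANSWER: 77.50


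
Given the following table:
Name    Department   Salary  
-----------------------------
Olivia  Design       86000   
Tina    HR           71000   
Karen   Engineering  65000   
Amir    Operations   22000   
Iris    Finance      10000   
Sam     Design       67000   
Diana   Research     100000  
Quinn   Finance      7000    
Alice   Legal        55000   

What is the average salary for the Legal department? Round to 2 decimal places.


Legal department members:
  Alice: 55000
Sum = 55000
Count = 1
Average = 55000 / 1 = 55000.00

ANSWER: 55000.00


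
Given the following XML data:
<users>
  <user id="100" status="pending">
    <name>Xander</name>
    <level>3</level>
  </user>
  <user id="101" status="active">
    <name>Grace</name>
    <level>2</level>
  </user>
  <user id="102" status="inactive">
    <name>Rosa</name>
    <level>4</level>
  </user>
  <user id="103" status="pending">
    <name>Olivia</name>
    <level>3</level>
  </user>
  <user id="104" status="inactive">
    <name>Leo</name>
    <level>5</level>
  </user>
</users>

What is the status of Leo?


Finding user with name = Leo
user id="104" status="inactive"

ANSWER: inactive


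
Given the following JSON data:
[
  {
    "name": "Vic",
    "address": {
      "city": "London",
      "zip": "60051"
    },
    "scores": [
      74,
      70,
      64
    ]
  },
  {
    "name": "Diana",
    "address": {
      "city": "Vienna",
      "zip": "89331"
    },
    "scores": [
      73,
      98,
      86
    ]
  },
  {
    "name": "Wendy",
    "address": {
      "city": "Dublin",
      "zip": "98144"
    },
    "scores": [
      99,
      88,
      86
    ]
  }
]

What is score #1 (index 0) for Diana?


Path: records[1].scores[0]
Value: 73

ANSWER: 73


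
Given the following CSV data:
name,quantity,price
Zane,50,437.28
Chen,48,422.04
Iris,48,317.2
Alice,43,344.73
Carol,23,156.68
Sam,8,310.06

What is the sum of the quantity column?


Values in 'quantity' column:
  Row 1: 50
  Row 2: 48
  Row 3: 48
  Row 4: 43
  Row 5: 23
  Row 6: 8
Sum = 50 + 48 + 48 + 43 + 23 + 8 = 220

ANSWER: 220


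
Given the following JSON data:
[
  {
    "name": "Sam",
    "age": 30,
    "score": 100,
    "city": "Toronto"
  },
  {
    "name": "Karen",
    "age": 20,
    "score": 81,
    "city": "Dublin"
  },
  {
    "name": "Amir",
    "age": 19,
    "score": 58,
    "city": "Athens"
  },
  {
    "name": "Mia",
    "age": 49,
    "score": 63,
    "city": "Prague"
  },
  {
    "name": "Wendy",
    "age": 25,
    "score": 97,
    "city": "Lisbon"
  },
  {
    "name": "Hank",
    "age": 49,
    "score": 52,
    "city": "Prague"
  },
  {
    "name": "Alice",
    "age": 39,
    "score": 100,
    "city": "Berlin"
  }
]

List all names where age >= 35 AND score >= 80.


Checking both conditions:
  Sam (age=30, score=100) -> no
  Karen (age=20, score=81) -> no
  Amir (age=19, score=58) -> no
  Mia (age=49, score=63) -> no
  Wendy (age=25, score=97) -> no
  Hank (age=49, score=52) -> no
  Alice (age=39, score=100) -> YES


ANSWER: Alice


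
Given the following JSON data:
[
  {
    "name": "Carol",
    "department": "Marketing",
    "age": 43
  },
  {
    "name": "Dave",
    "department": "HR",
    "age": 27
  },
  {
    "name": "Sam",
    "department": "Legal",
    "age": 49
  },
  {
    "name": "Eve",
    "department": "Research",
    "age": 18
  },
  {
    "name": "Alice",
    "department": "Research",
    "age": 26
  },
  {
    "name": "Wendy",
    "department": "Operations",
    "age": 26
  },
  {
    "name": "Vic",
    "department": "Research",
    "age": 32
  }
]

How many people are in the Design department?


Scanning records for department = Design
  No matches found
Count: 0

ANSWER: 0


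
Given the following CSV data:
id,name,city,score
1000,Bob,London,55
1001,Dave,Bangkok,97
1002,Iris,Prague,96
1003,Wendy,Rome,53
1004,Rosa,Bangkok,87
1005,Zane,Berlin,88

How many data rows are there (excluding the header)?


Counting rows (excluding header):
Header: id,name,city,score
Data rows: 6

ANSWER: 6


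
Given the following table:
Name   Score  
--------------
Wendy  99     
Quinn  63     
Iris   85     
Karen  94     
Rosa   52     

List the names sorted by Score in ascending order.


Sorting by Score (ascending):
  Rosa: 52
  Quinn: 63
  Iris: 85
  Karen: 94
  Wendy: 99


ANSWER: Rosa, Quinn, Iris, Karen, Wendy


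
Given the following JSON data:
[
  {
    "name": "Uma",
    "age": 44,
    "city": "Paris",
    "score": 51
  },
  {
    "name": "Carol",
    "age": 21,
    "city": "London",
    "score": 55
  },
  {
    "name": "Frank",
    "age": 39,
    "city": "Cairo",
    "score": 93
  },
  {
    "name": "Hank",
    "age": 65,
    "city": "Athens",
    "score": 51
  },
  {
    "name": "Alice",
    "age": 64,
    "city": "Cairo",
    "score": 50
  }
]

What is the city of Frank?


Looking up record where name = Frank
Record index: 2
Field 'city' = Cairo

ANSWER: Cairo


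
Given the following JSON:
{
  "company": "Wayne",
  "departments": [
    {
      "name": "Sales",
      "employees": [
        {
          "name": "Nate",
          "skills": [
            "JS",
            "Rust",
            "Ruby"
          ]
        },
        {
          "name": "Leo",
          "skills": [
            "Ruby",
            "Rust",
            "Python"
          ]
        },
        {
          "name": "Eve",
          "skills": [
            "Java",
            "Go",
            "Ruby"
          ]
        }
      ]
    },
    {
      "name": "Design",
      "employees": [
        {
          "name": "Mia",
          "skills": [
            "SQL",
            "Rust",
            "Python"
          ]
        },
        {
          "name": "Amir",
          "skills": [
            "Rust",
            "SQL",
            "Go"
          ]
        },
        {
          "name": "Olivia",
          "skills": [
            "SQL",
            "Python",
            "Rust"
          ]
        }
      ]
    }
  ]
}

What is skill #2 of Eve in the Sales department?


Path: departments[0].employees[2].skills[1]
Value: Go

ANSWER: Go


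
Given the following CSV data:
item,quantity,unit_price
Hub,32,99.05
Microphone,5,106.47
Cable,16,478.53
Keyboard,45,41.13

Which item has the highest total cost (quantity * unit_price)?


Computing row totals:
  Hub: 3169.6
  Microphone: 532.35
  Cable: 7656.48
  Keyboard: 1850.85
Maximum: Cable (7656.48)

ANSWER: Cable


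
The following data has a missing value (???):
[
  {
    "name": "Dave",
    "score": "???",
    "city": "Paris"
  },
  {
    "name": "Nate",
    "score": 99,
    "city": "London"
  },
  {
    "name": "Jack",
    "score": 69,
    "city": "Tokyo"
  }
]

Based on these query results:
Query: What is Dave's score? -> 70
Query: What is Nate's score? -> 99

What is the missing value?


The missing value is Dave's score
From query: Dave's score = 70

ANSWER: 70


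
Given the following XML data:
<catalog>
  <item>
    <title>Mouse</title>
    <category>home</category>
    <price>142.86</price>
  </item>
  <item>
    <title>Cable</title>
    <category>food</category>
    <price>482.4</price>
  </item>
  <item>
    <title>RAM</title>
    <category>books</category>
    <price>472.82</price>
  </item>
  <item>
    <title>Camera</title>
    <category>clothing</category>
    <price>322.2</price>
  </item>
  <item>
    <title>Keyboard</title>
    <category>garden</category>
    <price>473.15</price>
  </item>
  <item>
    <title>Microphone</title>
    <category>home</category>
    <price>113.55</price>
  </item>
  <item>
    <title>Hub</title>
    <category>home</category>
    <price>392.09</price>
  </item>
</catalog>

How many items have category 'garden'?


Scanning <item> elements for <category>garden</category>:
  Item 5: Keyboard -> MATCH
Count: 1

ANSWER: 1


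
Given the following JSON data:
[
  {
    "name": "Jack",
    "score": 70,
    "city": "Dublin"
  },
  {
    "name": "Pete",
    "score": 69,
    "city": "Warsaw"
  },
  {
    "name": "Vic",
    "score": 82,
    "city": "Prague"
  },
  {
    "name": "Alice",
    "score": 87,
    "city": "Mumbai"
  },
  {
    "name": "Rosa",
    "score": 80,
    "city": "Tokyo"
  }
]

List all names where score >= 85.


Filtering records where score >= 85:
  Jack (score=70) -> no
  Pete (score=69) -> no
  Vic (score=82) -> no
  Alice (score=87) -> YES
  Rosa (score=80) -> no


ANSWER: Alice


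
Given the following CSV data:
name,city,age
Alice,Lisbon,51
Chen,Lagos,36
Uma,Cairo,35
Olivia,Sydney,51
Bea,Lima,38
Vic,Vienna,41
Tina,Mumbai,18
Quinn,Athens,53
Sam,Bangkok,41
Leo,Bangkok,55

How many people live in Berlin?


Scanning city column for 'Berlin':
Total matches: 0

ANSWER: 0


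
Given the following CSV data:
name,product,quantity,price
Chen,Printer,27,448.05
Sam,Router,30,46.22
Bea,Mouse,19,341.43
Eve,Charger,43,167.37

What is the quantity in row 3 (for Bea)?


Row 3: Bea
Column 'quantity' = 19

ANSWER: 19


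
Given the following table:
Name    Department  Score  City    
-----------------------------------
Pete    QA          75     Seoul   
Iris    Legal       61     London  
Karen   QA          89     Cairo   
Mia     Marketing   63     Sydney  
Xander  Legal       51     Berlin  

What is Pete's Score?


Row 1: Pete
Score = 75

ANSWER: 75


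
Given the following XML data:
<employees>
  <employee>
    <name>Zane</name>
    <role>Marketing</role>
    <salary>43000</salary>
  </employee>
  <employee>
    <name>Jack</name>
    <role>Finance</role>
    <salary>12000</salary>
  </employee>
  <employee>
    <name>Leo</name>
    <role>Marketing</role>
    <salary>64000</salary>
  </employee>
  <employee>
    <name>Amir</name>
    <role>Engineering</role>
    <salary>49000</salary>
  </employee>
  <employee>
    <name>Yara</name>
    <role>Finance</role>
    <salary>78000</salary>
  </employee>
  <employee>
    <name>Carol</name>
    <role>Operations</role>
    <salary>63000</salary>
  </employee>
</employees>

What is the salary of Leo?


Searching for <employee> with <name>Leo</name>
Found at position 3
<salary>64000</salary>

ANSWER: 64000


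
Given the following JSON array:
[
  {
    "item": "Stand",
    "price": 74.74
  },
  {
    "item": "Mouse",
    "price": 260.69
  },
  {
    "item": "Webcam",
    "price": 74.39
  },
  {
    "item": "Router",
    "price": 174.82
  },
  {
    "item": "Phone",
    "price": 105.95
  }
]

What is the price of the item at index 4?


Array index 4 -> Phone
price = 105.95

ANSWER: 105.95


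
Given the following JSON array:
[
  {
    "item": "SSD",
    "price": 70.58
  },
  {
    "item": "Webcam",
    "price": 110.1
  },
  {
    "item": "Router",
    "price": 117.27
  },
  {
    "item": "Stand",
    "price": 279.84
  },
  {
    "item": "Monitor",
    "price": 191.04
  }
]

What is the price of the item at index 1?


Array index 1 -> Webcam
price = 110.1

ANSWER: 110.1


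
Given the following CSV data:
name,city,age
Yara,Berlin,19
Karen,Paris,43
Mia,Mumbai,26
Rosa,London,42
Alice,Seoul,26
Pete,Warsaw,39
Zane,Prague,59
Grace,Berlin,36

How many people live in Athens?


Scanning city column for 'Athens':
Total matches: 0

ANSWER: 0


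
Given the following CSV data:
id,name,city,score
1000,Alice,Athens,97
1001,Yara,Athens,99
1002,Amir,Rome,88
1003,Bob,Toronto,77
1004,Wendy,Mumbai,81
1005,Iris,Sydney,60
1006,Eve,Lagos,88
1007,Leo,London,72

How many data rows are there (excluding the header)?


Counting rows (excluding header):
Header: id,name,city,score
Data rows: 8

ANSWER: 8


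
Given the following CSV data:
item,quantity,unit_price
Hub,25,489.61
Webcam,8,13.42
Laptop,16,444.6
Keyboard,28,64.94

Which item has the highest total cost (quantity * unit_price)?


Computing row totals:
  Hub: 12240.25
  Webcam: 107.36
  Laptop: 7113.6
  Keyboard: 1818.32
Maximum: Hub (12240.25)

ANSWER: Hub


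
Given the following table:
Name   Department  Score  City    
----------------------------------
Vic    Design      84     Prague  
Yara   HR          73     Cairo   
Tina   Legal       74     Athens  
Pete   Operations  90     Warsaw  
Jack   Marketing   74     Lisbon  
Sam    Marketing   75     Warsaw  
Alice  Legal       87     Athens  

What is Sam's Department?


Row 6: Sam
Department = Marketing

ANSWER: Marketing


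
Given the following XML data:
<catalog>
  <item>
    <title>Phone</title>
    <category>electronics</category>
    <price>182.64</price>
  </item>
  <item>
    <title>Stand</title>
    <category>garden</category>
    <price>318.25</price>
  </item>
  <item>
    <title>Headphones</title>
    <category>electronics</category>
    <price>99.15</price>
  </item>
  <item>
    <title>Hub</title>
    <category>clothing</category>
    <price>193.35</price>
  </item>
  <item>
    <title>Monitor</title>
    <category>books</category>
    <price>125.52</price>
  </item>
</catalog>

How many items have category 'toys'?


Scanning <item> elements for <category>toys</category>:
Count: 0

ANSWER: 0


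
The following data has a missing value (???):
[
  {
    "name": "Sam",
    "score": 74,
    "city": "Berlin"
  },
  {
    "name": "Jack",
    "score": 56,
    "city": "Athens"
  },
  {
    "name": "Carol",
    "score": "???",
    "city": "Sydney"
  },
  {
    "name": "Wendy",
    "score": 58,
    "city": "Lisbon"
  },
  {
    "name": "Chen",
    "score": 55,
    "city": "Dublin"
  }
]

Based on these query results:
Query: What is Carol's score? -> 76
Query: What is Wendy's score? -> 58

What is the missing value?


The missing value is Carol's score
From query: Carol's score = 76

ANSWER: 76


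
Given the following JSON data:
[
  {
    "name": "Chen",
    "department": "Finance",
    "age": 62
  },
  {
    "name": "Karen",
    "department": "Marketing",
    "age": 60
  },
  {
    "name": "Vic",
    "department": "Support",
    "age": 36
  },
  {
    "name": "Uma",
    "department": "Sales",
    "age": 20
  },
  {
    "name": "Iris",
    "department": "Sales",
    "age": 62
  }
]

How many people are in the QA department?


Scanning records for department = QA
  No matches found
Count: 0

ANSWER: 0


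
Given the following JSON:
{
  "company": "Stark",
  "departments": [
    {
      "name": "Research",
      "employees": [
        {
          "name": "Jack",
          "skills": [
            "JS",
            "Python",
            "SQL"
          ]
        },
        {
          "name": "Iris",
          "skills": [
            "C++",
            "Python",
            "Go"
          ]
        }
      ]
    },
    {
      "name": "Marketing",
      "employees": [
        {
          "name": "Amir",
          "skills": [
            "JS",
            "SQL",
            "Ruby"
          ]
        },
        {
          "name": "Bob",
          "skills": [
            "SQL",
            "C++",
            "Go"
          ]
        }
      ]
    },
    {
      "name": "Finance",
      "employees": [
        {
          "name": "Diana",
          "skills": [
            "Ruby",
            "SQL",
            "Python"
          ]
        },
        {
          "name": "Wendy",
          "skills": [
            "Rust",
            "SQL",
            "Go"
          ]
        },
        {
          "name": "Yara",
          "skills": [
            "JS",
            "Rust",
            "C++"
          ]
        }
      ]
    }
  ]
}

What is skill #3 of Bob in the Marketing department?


Path: departments[1].employees[1].skills[2]
Value: Go

ANSWER: Go


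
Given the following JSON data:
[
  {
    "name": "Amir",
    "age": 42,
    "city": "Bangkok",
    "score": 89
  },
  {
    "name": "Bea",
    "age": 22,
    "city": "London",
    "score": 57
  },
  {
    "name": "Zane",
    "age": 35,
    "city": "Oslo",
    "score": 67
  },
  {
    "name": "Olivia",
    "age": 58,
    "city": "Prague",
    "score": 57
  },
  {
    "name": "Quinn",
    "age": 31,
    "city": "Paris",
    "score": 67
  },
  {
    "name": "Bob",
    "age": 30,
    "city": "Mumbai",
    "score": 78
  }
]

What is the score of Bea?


Looking up record where name = Bea
Record index: 1
Field 'score' = 57

ANSWER: 57


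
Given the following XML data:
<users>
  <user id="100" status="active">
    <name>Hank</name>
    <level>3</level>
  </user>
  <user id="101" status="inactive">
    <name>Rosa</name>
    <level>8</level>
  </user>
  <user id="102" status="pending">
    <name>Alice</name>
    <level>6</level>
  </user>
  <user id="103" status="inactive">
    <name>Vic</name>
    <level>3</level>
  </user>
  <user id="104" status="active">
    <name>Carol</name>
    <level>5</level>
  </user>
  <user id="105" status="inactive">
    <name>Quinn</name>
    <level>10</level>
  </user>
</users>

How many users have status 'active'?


Counting users with status='active':
  Hank (id=100) -> MATCH
  Carol (id=104) -> MATCH
Count: 2

ANSWER: 2


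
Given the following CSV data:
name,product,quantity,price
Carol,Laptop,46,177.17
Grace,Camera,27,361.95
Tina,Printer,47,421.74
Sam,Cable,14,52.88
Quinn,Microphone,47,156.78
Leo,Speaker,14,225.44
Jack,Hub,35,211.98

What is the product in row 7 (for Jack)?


Row 7: Jack
Column 'product' = Hub

ANSWER: Hub


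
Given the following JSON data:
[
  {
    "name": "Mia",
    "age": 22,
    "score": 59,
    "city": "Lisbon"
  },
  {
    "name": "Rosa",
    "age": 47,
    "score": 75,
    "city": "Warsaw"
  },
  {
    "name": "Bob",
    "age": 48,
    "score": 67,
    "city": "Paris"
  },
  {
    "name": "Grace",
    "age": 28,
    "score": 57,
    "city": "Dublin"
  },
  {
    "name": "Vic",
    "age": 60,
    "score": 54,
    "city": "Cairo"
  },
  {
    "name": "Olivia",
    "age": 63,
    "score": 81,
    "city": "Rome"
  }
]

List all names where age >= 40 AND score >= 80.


Checking both conditions:
  Mia (age=22, score=59) -> no
  Rosa (age=47, score=75) -> no
  Bob (age=48, score=67) -> no
  Grace (age=28, score=57) -> no
  Vic (age=60, score=54) -> no
  Olivia (age=63, score=81) -> YES


ANSWER: Olivia


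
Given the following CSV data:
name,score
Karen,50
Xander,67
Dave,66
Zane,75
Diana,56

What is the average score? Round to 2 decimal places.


Scores: 50, 67, 66, 75, 56
Sum = 314
Count = 5
Average = 314 / 5 = 62.80

ANSWER: 62.80


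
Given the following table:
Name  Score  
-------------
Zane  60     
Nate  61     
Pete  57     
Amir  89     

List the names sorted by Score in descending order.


Sorting by Score (descending):
  Amir: 89
  Nate: 61
  Zane: 60
  Pete: 57


ANSWER: Amir, Nate, Zane, Pete


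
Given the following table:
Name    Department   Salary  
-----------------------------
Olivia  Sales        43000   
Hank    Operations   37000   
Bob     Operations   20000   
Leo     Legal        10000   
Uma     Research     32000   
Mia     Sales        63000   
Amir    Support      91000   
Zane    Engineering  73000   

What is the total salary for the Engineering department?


Engineering department members:
  Zane: 73000
Total = 73000 = 73000

ANSWER: 73000


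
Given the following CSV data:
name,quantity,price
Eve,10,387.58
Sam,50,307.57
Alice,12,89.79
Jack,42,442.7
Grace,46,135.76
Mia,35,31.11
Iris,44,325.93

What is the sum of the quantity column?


Values in 'quantity' column:
  Row 1: 10
  Row 2: 50
  Row 3: 12
  Row 4: 42
  Row 5: 46
  Row 6: 35
  Row 7: 44
Sum = 10 + 50 + 12 + 42 + 46 + 35 + 44 = 239

ANSWER: 239


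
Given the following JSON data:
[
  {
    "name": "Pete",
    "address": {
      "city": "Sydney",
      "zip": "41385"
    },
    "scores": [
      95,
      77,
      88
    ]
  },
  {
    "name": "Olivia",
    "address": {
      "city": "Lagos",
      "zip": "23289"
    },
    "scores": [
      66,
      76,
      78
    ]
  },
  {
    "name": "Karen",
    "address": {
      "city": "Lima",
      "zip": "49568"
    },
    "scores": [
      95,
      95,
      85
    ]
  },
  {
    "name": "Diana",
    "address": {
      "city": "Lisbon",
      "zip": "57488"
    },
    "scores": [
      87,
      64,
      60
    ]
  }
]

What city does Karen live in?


Path: records[2].address.city
Value: Lima

ANSWER: Lima


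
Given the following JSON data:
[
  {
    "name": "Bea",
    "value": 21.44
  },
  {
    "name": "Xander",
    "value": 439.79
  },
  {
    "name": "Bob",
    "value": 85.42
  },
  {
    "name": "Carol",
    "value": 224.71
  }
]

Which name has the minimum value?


Comparing values:
  Bea: 21.44
  Xander: 439.79
  Bob: 85.42
  Carol: 224.71
Minimum: Bea (21.44)

ANSWER: Bea


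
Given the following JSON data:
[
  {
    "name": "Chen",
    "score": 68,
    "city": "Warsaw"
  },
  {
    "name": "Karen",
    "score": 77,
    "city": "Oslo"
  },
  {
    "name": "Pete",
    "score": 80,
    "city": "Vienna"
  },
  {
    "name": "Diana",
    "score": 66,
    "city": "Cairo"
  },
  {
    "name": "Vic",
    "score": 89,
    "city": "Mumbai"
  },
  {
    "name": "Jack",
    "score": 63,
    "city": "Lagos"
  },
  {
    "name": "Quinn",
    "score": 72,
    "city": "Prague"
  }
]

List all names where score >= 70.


Filtering records where score >= 70:
  Chen (score=68) -> no
  Karen (score=77) -> YES
  Pete (score=80) -> YES
  Diana (score=66) -> no
  Vic (score=89) -> YES
  Jack (score=63) -> no
  Quinn (score=72) -> YES


ANSWER: Karen, Pete, Vic, Quinn


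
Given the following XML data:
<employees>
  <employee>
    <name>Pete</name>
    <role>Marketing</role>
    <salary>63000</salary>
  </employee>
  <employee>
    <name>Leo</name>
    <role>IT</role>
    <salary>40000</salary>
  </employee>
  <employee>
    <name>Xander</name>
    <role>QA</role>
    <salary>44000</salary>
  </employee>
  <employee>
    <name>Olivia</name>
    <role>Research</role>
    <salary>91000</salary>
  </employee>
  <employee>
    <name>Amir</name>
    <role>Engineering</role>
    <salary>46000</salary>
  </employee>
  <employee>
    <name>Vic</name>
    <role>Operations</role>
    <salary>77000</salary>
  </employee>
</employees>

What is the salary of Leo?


Searching for <employee> with <name>Leo</name>
Found at position 2
<salary>40000</salary>

ANSWER: 40000


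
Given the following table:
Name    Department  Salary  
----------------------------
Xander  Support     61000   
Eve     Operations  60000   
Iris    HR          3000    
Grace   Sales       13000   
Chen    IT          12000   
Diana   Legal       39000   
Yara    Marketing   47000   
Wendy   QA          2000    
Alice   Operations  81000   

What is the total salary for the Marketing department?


Marketing department members:
  Yara: 47000
Total = 47000 = 47000

ANSWER: 47000


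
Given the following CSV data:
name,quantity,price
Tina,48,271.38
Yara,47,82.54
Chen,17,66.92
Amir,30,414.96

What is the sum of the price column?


Values in 'price' column:
  Row 1: 271.38
  Row 2: 82.54
  Row 3: 66.92
  Row 4: 414.96
Sum = 271.38 + 82.54 + 66.92 + 414.96 = 835.8

ANSWER: 835.8


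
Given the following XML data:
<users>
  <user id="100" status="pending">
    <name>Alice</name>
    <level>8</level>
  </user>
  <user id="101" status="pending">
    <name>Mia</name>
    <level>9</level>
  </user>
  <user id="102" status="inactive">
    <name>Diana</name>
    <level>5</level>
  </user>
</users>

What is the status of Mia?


Finding user with name = Mia
user id="101" status="pending"

ANSWER: pending


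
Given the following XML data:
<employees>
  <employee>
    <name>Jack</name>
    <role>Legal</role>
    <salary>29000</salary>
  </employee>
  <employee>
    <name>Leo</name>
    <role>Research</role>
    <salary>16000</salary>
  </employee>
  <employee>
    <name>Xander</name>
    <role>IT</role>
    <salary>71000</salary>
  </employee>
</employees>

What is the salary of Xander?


Searching for <employee> with <name>Xander</name>
Found at position 3
<salary>71000</salary>

ANSWER: 71000


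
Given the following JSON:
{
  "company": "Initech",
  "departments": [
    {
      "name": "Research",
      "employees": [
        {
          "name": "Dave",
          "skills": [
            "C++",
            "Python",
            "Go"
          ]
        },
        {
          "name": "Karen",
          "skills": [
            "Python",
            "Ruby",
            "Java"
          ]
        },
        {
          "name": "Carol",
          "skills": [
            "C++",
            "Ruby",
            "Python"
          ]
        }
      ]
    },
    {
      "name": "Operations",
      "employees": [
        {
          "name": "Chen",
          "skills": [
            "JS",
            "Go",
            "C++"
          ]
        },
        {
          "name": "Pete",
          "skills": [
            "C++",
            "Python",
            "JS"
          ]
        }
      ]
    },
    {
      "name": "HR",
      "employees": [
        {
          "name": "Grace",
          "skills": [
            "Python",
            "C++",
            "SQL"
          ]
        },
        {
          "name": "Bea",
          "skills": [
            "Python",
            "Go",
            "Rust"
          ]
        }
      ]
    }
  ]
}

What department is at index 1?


Path: departments[1].name
Value: Operations

ANSWER: Operations


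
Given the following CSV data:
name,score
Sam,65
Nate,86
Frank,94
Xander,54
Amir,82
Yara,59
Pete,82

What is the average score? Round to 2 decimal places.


Scores: 65, 86, 94, 54, 82, 59, 82
Sum = 522
Count = 7
Average = 522 / 7 = 74.57

ANSWER: 74.57


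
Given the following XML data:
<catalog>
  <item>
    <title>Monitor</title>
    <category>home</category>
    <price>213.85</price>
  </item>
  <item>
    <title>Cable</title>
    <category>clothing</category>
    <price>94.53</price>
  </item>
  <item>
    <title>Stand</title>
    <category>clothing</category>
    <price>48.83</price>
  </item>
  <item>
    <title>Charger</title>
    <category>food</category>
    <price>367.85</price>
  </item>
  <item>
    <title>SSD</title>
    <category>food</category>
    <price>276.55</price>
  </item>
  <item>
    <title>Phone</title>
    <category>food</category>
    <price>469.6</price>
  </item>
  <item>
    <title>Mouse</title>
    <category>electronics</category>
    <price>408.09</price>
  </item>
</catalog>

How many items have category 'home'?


Scanning <item> elements for <category>home</category>:
  Item 1: Monitor -> MATCH
Count: 1

ANSWER: 1


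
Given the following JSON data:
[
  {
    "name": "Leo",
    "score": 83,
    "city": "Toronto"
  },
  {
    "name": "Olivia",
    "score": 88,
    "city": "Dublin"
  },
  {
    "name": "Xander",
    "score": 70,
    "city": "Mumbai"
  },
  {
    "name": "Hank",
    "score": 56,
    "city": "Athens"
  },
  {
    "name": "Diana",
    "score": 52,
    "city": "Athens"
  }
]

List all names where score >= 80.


Filtering records where score >= 80:
  Leo (score=83) -> YES
  Olivia (score=88) -> YES
  Xander (score=70) -> no
  Hank (score=56) -> no
  Diana (score=52) -> no


ANSWER: Leo, Olivia


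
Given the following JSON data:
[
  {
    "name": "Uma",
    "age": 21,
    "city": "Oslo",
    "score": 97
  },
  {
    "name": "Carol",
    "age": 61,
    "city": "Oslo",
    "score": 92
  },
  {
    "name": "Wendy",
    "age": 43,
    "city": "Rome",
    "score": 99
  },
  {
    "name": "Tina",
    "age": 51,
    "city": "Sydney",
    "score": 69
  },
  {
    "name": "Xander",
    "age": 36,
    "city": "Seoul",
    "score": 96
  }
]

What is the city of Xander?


Looking up record where name = Xander
Record index: 4
Field 'city' = Seoul

ANSWER: Seoul


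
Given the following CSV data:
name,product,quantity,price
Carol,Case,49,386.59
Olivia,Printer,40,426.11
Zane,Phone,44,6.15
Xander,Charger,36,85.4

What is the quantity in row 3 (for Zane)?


Row 3: Zane
Column 'quantity' = 44

ANSWER: 44


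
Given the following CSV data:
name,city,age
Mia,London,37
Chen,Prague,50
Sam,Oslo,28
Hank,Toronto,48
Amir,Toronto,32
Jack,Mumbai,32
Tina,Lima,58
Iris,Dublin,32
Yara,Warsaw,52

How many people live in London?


Scanning city column for 'London':
  Row 1: Mia -> MATCH
Total matches: 1

ANSWER: 1


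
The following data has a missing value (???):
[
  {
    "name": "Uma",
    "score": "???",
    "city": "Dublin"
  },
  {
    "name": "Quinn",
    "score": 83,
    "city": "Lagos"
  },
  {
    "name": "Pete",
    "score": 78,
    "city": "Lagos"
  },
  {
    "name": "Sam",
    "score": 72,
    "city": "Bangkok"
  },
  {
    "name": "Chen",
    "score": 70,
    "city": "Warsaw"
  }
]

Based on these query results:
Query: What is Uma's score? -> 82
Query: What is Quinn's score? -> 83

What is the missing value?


The missing value is Uma's score
From query: Uma's score = 82

ANSWER: 82


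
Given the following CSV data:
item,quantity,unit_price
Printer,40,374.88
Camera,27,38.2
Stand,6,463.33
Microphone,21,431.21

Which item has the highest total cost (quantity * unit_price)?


Computing row totals:
  Printer: 14995.2
  Camera: 1031.4
  Stand: 2779.98
  Microphone: 9055.41
Maximum: Printer (14995.2)

ANSWER: Printer


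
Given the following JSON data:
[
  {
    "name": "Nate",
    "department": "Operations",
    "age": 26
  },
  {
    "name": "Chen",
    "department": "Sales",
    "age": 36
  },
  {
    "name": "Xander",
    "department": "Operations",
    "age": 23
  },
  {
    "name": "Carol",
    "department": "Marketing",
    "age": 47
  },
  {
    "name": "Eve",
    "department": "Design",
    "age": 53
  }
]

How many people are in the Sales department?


Scanning records for department = Sales
  Record 1: Chen
Count: 1

ANSWER: 1


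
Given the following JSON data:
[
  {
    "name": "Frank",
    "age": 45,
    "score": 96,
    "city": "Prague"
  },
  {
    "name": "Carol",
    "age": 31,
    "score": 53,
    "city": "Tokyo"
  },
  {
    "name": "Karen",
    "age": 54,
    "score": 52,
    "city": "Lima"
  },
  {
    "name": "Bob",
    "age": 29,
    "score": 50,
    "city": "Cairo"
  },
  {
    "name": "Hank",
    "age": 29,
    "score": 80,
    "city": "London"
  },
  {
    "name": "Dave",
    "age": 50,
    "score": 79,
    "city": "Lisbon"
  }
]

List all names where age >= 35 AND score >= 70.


Checking both conditions:
  Frank (age=45, score=96) -> YES
  Carol (age=31, score=53) -> no
  Karen (age=54, score=52) -> no
  Bob (age=29, score=50) -> no
  Hank (age=29, score=80) -> no
  Dave (age=50, score=79) -> YES


ANSWER: Frank, Dave


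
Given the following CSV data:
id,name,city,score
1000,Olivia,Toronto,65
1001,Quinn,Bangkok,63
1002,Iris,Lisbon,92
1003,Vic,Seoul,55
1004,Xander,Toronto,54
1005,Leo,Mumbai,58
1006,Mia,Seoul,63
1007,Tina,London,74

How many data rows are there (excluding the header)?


Counting rows (excluding header):
Header: id,name,city,score
Data rows: 8

ANSWER: 8


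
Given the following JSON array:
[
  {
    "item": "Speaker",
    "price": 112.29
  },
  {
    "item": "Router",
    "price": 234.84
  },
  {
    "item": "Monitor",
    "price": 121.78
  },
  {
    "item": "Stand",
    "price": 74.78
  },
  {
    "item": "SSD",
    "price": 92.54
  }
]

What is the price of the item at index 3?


Array index 3 -> Stand
price = 74.78

ANSWER: 74.78


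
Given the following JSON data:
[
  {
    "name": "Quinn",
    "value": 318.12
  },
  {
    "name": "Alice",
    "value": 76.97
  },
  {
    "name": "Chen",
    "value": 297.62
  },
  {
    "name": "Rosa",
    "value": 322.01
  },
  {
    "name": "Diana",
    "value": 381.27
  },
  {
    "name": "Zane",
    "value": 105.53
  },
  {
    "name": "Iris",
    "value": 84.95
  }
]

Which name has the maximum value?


Comparing values:
  Quinn: 318.12
  Alice: 76.97
  Chen: 297.62
  Rosa: 322.01
  Diana: 381.27
  Zane: 105.53
  Iris: 84.95
Maximum: Diana (381.27)

ANSWER: Diana


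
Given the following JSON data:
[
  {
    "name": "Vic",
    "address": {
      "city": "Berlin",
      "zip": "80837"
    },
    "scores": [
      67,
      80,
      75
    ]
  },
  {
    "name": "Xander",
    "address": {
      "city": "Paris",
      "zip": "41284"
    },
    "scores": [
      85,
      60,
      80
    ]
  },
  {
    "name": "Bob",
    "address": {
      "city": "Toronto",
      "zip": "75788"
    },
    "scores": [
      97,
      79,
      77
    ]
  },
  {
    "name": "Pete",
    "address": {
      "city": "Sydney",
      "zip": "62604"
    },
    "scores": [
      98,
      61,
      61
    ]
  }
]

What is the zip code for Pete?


Path: records[3].address.zip
Value: 62604

ANSWER: 62604


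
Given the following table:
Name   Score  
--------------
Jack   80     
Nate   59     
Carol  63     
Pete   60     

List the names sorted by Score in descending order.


Sorting by Score (descending):
  Jack: 80
  Carol: 63
  Pete: 60
  Nate: 59


ANSWER: Jack, Carol, Pete, Nate


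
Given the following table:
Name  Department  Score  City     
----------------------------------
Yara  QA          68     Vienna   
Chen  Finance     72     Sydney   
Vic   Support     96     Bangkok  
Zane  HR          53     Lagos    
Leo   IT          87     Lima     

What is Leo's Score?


Row 5: Leo
Score = 87

ANSWER: 87


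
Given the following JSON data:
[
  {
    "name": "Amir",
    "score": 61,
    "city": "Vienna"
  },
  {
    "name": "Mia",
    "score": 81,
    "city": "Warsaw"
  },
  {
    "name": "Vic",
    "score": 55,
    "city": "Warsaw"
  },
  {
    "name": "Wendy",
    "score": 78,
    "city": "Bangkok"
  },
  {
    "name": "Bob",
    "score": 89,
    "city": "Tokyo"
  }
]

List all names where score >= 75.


Filtering records where score >= 75:
  Amir (score=61) -> no
  Mia (score=81) -> YES
  Vic (score=55) -> no
  Wendy (score=78) -> YES
  Bob (score=89) -> YES


ANSWER: Mia, Wendy, Bob


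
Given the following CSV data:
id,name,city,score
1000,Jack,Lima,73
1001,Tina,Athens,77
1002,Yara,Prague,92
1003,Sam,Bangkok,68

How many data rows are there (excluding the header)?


Counting rows (excluding header):
Header: id,name,city,score
Data rows: 4

ANSWER: 4


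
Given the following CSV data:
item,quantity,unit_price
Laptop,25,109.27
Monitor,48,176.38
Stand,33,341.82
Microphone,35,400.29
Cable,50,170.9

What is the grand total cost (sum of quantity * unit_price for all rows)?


Computing row totals:
  Laptop: 25 * 109.27 = 2731.75
  Monitor: 48 * 176.38 = 8466.24
  Stand: 33 * 341.82 = 11280.06
  Microphone: 35 * 400.29 = 14010.15
  Cable: 50 * 170.9 = 8545.0
Grand total = 2731.75 + 8466.24 + 11280.06 + 14010.15 + 8545.0 = 45033.2

ANSWER: 45033.2


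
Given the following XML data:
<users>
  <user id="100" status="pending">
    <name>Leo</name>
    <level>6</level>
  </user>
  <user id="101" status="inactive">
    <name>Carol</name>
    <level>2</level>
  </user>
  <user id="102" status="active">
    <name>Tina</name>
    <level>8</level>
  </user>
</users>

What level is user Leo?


Finding user: Leo
<level>6</level>

ANSWER: 6


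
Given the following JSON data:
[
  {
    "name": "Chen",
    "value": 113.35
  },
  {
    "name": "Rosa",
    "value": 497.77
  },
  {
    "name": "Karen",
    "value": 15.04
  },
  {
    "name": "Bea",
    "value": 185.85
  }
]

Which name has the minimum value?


Comparing values:
  Chen: 113.35
  Rosa: 497.77
  Karen: 15.04
  Bea: 185.85
Minimum: Karen (15.04)

ANSWER: Karen


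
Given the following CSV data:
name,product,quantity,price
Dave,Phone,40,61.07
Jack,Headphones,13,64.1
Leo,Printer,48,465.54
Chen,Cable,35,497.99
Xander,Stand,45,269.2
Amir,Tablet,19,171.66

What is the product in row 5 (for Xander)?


Row 5: Xander
Column 'product' = Stand

ANSWER: Stand


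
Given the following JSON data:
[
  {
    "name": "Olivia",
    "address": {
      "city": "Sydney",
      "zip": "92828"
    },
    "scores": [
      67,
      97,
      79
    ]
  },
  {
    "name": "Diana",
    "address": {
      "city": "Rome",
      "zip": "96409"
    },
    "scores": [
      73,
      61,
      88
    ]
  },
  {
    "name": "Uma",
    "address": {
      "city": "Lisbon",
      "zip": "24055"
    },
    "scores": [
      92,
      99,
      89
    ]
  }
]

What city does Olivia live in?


Path: records[0].address.city
Value: Sydney

ANSWER: Sydney


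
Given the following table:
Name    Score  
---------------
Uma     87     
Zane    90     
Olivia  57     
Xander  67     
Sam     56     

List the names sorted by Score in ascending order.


Sorting by Score (ascending):
  Sam: 56
  Olivia: 57
  Xander: 67
  Uma: 87
  Zane: 90


ANSWER: Sam, Olivia, Xander, Uma, Zane


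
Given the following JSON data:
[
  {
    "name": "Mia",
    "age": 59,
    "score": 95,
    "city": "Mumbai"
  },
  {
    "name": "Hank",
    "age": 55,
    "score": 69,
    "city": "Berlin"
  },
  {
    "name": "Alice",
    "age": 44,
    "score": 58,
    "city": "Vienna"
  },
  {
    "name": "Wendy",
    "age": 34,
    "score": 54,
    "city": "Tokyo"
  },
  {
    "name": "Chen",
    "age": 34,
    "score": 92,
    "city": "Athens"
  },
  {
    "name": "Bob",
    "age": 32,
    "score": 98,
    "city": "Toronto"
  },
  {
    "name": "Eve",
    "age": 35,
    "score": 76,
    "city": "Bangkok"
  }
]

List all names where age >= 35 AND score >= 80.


Checking both conditions:
  Mia (age=59, score=95) -> YES
  Hank (age=55, score=69) -> no
  Alice (age=44, score=58) -> no
  Wendy (age=34, score=54) -> no
  Chen (age=34, score=92) -> no
  Bob (age=32, score=98) -> no
  Eve (age=35, score=76) -> no


ANSWER: Mia


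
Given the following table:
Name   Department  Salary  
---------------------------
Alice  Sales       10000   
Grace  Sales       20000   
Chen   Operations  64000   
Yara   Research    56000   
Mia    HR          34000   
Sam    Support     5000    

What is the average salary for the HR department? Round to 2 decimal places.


HR department members:
  Mia: 34000
Sum = 34000
Count = 1
Average = 34000 / 1 = 34000.00

ANSWER: 34000.00


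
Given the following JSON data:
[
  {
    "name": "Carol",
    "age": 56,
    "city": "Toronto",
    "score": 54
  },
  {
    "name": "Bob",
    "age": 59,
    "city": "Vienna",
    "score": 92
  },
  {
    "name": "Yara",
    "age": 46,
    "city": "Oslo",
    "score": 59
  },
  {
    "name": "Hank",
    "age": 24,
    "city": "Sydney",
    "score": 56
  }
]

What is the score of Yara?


Looking up record where name = Yara
Record index: 2
Field 'score' = 59

ANSWER: 59
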